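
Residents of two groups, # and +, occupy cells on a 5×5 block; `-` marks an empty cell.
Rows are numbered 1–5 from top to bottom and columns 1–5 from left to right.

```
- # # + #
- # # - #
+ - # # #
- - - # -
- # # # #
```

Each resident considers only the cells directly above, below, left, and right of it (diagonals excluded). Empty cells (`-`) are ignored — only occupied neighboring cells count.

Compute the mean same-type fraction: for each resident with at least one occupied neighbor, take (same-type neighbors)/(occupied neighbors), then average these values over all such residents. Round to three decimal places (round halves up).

(1,2)# 2/2
(1,3)# 2/3
(1,4)+ 0/2
(1,5)# 1/2
(2,2)# 2/2
(2,3)# 3/3
(2,5)# 2/2
(3,1)+ — no occupied neighbors
(3,3)# 2/2
(3,4)# 3/3
(3,5)# 2/2
(4,4)# 2/2
(5,2)# 1/1
(5,3)# 2/2
(5,4)# 3/3
(5,5)# 1/1
Sum over 15 residents: 2/2 + 2/3 + 0/2 + 1/2 + 2/2 + 3/3 + 2/2 + 2/2 + 3/3 + 2/2 + 2/2 + 1/1 + 2/2 + 3/3 + 1/1 = 79/6; mean = 79/6 ÷ 15 = 79/90 = 0.877777… → 0.878.

0.878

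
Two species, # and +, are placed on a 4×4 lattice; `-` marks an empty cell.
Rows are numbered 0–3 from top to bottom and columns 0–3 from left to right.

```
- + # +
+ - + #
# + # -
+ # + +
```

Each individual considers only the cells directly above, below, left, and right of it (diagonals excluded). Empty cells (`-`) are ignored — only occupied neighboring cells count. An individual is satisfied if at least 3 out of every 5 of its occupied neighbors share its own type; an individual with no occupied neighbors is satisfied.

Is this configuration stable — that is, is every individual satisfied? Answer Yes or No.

(0,1)+ 0/1 ✗
(0,2)# 0/3 ✗
(0,3)+ 0/2 ✗
(1,0)+ 0/1 ✗
(1,2)+ 0/3 ✗
(1,3)# 0/2 ✗
(2,0)# 0/3 ✗
(2,1)+ 0/3 ✗
(2,2)# 0/3 ✗
(3,0)+ 0/2 ✗
(3,1)# 0/3 ✗
(3,2)+ 1/3 ✗
(3,3)+ 1/1 ✓
For instance (0,1) has only 0/1 same-type neighbors, below 3/5.

No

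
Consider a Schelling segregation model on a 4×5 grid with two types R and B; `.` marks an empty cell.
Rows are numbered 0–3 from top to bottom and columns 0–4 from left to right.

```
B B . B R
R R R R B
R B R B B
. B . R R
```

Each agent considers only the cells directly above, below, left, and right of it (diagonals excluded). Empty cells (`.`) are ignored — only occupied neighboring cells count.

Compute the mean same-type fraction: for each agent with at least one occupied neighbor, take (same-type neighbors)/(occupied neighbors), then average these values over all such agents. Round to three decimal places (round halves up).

0.456

(0,0)B 1/2
(0,1)B 1/2
(0,3)B 0/2
(0,4)R 0/2
(1,0)R 2/3
(1,1)R 2/4
(1,2)R 3/3
(1,3)R 1/4
(1,4)B 1/3
(2,0)R 1/2
(2,1)B 1/4
(2,2)R 1/3
(2,3)B 1/4
(2,4)B 2/3
(3,1)B 1/1
(3,3)R 1/2
(3,4)R 1/2
Sum over 17 agents: 1/2 + 1/2 + 0/2 + 0/2 + 2/3 + 2/4 + 3/3 + 1/4 + 1/3 + 1/2 + 1/4 + 1/3 + 1/4 + 2/3 + 1/1 + 1/2 + 1/2 = 31/4; mean = 31/4 ÷ 17 = 31/68 = 0.455882… → 0.456.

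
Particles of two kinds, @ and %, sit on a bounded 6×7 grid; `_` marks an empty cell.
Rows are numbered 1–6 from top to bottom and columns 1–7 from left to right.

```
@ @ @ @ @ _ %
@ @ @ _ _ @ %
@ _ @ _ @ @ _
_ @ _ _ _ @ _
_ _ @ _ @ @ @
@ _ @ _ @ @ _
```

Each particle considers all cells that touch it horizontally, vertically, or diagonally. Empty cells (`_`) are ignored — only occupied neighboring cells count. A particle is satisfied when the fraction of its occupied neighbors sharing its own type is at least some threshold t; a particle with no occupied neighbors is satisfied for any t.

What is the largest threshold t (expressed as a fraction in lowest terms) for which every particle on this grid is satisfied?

Row 1: (1,1)@ 3/3 · (1,2)@ 5/5 · (1,3)@ 4/4 · (1,4)@ 3/3 · (1,5)@ 2/2 · (1,7)% 1/2
Row 2: (2,1)@ 4/4 · (2,2)@ 7/7 · (2,3)@ 5/5 · (2,6)@ 3/5 · (2,7)% 1/3
Row 3: (3,1)@ 3/3 · (3,3)@ 3/3 · (3,5)@ 3/3 · (3,6)@ 3/4
Row 4: (4,2)@ 3/3 · (4,6)@ 5/5
Row 5: (5,3)@ 2/2 · (5,5)@ 4/4 · (5,6)@ 5/5 · (5,7)@ 3/3
Row 6: (6,1)@ — no occupied neighbors · (6,3)@ 1/1 · (6,5)@ 3/3 · (6,6)@ 4/4
The smallest same-type fraction is 1/3 at (2,7), which reduces to 1/3. Any threshold above that leaves this particle unsatisfied.

1/3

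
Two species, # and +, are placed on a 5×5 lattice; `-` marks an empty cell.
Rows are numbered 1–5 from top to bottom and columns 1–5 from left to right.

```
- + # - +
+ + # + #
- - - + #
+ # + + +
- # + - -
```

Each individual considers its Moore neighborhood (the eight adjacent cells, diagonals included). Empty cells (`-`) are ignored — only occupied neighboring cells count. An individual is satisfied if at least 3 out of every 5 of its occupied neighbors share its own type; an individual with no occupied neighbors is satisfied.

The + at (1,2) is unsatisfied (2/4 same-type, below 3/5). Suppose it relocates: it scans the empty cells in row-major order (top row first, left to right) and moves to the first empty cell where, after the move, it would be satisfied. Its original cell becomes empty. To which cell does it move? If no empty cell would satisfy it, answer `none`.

Vacating (1,2). Empty cells in order:
  (1,1): 2/2 same-type → satisfied — stop here.

(1,1)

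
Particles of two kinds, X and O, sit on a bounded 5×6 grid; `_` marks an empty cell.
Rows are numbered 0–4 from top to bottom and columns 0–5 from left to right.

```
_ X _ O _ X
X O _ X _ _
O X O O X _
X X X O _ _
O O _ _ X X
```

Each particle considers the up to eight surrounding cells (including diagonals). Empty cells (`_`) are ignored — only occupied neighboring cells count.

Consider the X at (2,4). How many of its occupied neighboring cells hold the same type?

Occupied neighbors of (2,4): (1,3)=X, (2,3)=O, (3,3)=O.
Same type (X): 1 of 3.

1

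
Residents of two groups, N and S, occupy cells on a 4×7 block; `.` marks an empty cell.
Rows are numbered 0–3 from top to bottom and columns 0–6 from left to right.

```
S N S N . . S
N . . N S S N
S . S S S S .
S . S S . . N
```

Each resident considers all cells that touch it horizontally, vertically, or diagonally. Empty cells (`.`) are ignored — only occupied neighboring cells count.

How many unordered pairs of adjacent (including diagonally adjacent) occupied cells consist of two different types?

Scan each occupied cell's neighbors to the right and below (and the two forward diagonals) so each pair is counted once.
Row 0: S(0,0)–N(0,1)≠ S(0,0)–N(1,0)≠ N(0,1)–S(0,2)≠ N(0,1)–N(1,0)= S(0,2)–N(0,3)≠ S(0,2)–N(1,3)≠ N(0,3)–N(1,3)= N(0,3)–S(1,4)≠ S(0,6)–N(1,6)≠ S(0,6)–S(1,5)=  → 7/10 unlike.
Row 1: N(1,0)–S(2,0)≠ N(1,3)–S(1,4)≠ N(1,3)–S(2,3)≠ N(1,3)–S(2,4)≠ N(1,3)–S(2,2)≠ S(1,4)–S(1,5)= S(1,4)–S(2,4)= S(1,4)–S(2,5)= S(1,4)–S(2,3)= S(1,5)–N(1,6)≠ S(1,5)–S(2,5)= S(1,5)–S(2,4)= N(1,6)–S(2,5)≠  → 7/13 unlike.
Row 2: S(2,0)–S(3,0)= S(2,2)–S(2,3)= S(2,2)–S(3,2)= S(2,2)–S(3,3)= S(2,3)–S(2,4)= S(2,3)–S(3,3)= S(2,3)–S(3,2)= S(2,4)–S(2,5)= S(2,4)–S(3,3)= S(2,5)–N(3,6)≠  → 1/10 unlike.
Row 3: S(3,2)–S(3,3)=  → 0/1 unlike.
Total adjacent occupied pairs: 34; unlike-type pairs: 15.

15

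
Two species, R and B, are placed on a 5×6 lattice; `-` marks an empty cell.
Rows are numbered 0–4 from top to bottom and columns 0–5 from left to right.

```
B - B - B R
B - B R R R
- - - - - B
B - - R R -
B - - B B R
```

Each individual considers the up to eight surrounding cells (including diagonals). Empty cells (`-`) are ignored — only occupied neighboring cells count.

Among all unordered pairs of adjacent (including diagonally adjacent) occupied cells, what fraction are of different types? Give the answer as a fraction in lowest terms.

Scan each occupied cell's neighbors to the right and below (and the two forward diagonals) so each pair is counted once.
From row 0: 5 unlike of 9 pairs (running 5/9).
From row 1: 3 unlike of 5 pairs (running 8/14).
From row 2: 1 unlike of 1 pairs (running 9/15).
From row 3: 4 unlike of 7 pairs (running 13/22).
From row 4: 1 unlike of 2 pairs (running 14/24).
Total adjacent occupied pairs: 24; unlike-type pairs: 14.
14/24 reduces to 7/12.

7/12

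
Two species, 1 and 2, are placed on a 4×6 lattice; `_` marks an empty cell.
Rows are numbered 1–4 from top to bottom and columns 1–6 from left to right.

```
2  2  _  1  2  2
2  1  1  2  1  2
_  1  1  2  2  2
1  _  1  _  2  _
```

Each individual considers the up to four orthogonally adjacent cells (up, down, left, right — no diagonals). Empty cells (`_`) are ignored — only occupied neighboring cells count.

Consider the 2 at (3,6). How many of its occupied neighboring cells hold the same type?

Occupied neighbors of (3,6): (2,6)=2, (3,5)=2.
Same type (2): 2 of 2.

2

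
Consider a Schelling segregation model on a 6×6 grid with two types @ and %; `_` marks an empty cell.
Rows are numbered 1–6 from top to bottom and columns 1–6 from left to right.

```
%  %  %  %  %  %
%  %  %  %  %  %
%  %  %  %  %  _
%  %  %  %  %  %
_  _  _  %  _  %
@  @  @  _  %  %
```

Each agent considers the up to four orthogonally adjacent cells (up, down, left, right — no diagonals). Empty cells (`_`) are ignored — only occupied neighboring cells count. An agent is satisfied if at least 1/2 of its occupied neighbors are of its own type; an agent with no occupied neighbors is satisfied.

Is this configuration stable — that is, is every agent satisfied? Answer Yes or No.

Yes

Row 1: (1,1)% 2/2 ✓ · (1,2)% 3/3 ✓ · (1,3)% 3/3 ✓ · (1,4)% 3/3 ✓ · (1,5)% 3/3 ✓ · (1,6)% 2/2 ✓
Row 2: (2,1)% 3/3 ✓ · (2,2)% 4/4 ✓ · (2,3)% 4/4 ✓ · (2,4)% 4/4 ✓ · (2,5)% 4/4 ✓ · (2,6)% 2/2 ✓
Row 3: (3,1)% 3/3 ✓ · (3,2)% 4/4 ✓ · (3,3)% 4/4 ✓ · (3,4)% 4/4 ✓ · (3,5)% 3/3 ✓
Row 4: (4,1)% 2/2 ✓ · (4,2)% 3/3 ✓ · (4,3)% 3/3 ✓ · (4,4)% 4/4 ✓ · (4,5)% 3/3 ✓ · (4,6)% 2/2 ✓
Row 5: (5,4)% 1/1 ✓ · (5,6)% 2/2 ✓
Row 6: (6,1)@ 1/1 ✓ · (6,2)@ 2/2 ✓ · (6,3)@ 1/1 ✓ · (6,5)% 1/1 ✓ · (6,6)% 2/2 ✓
All meet the threshold, so the configuration is stable.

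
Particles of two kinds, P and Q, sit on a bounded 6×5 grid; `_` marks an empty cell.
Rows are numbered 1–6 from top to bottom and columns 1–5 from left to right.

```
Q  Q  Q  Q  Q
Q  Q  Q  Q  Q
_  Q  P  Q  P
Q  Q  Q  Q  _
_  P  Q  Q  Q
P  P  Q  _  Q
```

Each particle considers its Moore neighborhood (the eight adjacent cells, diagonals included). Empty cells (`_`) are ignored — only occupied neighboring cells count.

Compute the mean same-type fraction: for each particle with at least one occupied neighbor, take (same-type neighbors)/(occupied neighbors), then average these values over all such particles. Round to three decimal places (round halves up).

Row 1: (1,1)Q 3/3 · (1,2)Q 5/5 · (1,3)Q 5/5 · (1,4)Q 5/5 · (1,5)Q 3/3
Row 2: (2,1)Q 4/4 · (2,2)Q 6/7 · (2,3)Q 7/8 · (2,4)Q 6/8 · (2,5)Q 4/5
Row 3: (3,2)Q 6/7 · (3,3)P 0/8 · (3,4)Q 5/7 · (3,5)P 0/4
Row 4: (4,1)Q 2/3 · (4,2)Q 4/6 · (4,3)Q 6/8 · (4,4)Q 5/7
Row 5: (5,2)P 2/7 · (5,3)Q 5/7 · (5,4)Q 6/6 · (5,5)Q 3/3
Row 6: (6,1)P 2/2 · (6,2)P 2/4 · (6,3)Q 2/4 · (6,5)Q 2/2
Sum over 26 particles: 3/3 + 5/5 + 5/5 + 5/5 + 3/3 + 4/4 + 6/7 + 7/8 + 6/8 + 4/5 + 6/7 + 0/8 + 5/7 + 0/4 + 2/3 + 4/6 + 6/8 + 5/7 + 2/7 + 5/7 + 6/6 + 3/3 + 2/2 + 2/4 + 2/4 + 2/2 = 16507/840; mean = 16507/840 ÷ 26 = 16507/21840 = 0.755815… → 0.756.

0.756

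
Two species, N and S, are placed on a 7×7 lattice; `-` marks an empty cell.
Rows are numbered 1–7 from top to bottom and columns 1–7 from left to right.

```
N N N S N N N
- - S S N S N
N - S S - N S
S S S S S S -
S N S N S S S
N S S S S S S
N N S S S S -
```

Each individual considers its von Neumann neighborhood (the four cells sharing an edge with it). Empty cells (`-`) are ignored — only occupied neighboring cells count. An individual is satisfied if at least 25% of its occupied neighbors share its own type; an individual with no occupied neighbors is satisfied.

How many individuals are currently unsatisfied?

6

(1,1)N 1/1 ok
(1,2)N 2/2 ok
(1,3)N 1/3 ok
(1,4)S 1/3 ok
(1,5)N 2/3 ok
(1,6)N 2/3 ok
(1,7)N 2/2 ok
(2,3)S 2/3 ok
(2,4)S 3/4 ok
(2,5)N 1/3 ok
(2,6)S 0/4 unhappy
(2,7)N 1/3 ok
(3,1)N 0/1 unhappy
(3,3)S 3/3 ok
(3,4)S 3/3 ok
(3,6)N 0/3 unhappy
(3,7)S 0/2 unhappy
(4,1)S 2/3 ok
(4,2)S 2/3 ok
(4,3)S 4/4 ok
(4,4)S 3/4 ok
(4,5)S 3/3 ok
(4,6)S 2/3 ok
(5,1)S 1/3 ok
(5,2)N 0/4 unhappy
(5,3)S 2/4 ok
(5,4)N 0/4 unhappy
(5,5)S 3/4 ok
(5,6)S 4/4 ok
(5,7)S 2/2 ok
(6,1)N 1/3 ok
(6,2)S 1/4 ok
(6,3)S 4/4 ok
(6,4)S 3/4 ok
(6,5)S 4/4 ok
(6,6)S 4/4 ok
(6,7)S 2/2 ok
(7,1)N 2/2 ok
(7,2)N 1/3 ok
(7,3)S 2/3 ok
(7,4)S 3/3 ok
(7,5)S 3/3 ok
(7,6)S 2/2 ok
Unsatisfied: (2,6), (3,1), (3,6), (3,7), (5,2), (5,4) — 6 in total.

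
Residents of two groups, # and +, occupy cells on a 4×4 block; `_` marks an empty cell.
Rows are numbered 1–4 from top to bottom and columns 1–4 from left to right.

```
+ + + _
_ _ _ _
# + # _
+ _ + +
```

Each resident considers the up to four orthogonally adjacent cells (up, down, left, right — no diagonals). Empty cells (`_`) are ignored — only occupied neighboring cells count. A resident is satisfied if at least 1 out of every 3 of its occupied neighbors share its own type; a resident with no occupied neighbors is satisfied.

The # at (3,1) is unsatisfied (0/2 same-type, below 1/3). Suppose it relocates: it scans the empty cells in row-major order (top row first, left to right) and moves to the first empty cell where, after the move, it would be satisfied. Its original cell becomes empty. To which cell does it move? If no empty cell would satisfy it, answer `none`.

Vacating (3,1). Empty cells in order:
  (1,4): 0/1 same-type → still unsatisfied.
  (2,1): 0/1 same-type → still unsatisfied.
  (2,2): 0/2 same-type → still unsatisfied.
  (2,3): 1/2 same-type → satisfied — stop here.

(2,3)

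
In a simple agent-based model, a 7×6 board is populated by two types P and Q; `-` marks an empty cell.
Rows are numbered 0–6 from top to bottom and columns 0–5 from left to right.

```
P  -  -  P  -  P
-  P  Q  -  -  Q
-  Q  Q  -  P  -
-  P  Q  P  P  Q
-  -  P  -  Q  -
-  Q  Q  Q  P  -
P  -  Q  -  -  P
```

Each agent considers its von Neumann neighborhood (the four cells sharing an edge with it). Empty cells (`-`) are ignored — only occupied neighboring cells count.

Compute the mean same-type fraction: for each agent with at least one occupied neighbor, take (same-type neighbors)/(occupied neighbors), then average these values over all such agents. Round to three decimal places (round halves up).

Row 0: (0,0)P — no occupied neighbors · (0,3)P — no occupied neighbors · (0,5)P 0/1
Row 1: (1,1)P 0/2 · (1,2)Q 1/2 · (1,5)Q 0/1
Row 2: (2,1)Q 1/3 · (2,2)Q 3/3 · (2,4)P 1/1
Row 3: (3,1)P 0/2 · (3,2)Q 1/4 · (3,3)P 1/2 · (3,4)P 2/4 · (3,5)Q 0/1
Row 4: (4,2)P 0/2 · (4,4)Q 0/2
Row 5: (5,1)Q 1/1 · (5,2)Q 3/4 · (5,3)Q 1/2 · (5,4)P 0/2
Row 6: (6,0)P — no occupied neighbors · (6,2)Q 1/1 · (6,5)P — no occupied neighbors
Sum over 19 agents: 0/1 + 0/2 + 1/2 + 0/1 + 1/3 + 3/3 + 1/1 + 0/2 + 1/4 + 1/2 + 2/4 + 0/1 + 0/2 + 0/2 + 1/1 + 3/4 + 1/2 + 0/2 + 1/1 = 22/3; mean = 22/3 ÷ 19 = 22/57 = 0.385964… → 0.386.

0.386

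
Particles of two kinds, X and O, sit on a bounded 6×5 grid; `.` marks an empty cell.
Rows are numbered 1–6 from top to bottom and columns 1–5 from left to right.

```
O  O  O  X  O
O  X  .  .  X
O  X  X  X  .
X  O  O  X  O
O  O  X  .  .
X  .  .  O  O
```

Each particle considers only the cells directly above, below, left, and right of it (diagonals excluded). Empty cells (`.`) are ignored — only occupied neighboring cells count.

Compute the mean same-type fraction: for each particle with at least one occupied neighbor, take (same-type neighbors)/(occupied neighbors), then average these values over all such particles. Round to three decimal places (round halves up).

0.424

Row 1: (1,1)O 2/2 · (1,2)O 2/3 · (1,3)O 1/2 · (1,4)X 0/2 · (1,5)O 0/2
Row 2: (2,1)O 2/3 · (2,2)X 1/3 · (2,5)X 0/1
Row 3: (3,1)O 1/3 · (3,2)X 2/4 · (3,3)X 2/3 · (3,4)X 2/2
Row 4: (4,1)X 0/3 · (4,2)O 2/4 · (4,3)O 1/4 · (4,4)X 1/3 · (4,5)O 0/1
Row 5: (5,1)O 1/3 · (5,2)O 2/3 · (5,3)X 0/2
Row 6: (6,1)X 0/1 · (6,4)O 1/1 · (6,5)O 1/1
Sum over 23 particles: 2/2 + 2/3 + 1/2 + 0/2 + 0/2 + 2/3 + 1/3 + 0/1 + 1/3 + 2/4 + 2/3 + 2/2 + 0/3 + 2/4 + 1/4 + 1/3 + 0/1 + 1/3 + 2/3 + 0/2 + 0/1 + 1/1 + 1/1 = 39/4; mean = 39/4 ÷ 23 = 39/92 = 0.423913… → 0.424.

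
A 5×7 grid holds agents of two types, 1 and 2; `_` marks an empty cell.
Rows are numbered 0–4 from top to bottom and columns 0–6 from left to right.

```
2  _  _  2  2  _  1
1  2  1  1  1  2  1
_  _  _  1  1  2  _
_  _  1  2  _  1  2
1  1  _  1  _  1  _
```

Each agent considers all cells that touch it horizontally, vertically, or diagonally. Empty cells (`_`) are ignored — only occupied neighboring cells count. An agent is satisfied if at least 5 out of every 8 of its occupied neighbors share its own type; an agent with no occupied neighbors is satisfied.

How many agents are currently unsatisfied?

(0,0)2 1/2 not
(0,3)2 1/4 not
(0,4)2 2/4 not
(0,6)1 1/2 not
(1,0)1 0/2 not
(1,1)2 1/3 not
(1,2)1 2/4 not
(1,3)1 4/6 satisfied
(1,4)1 3/7 not
(1,5)2 2/6 not
(1,6)1 1/3 not
(2,3)1 5/6 satisfied
(2,4)1 4/7 not
(2,5)2 2/6 not
(3,2)1 3/4 satisfied
(3,3)2 0/4 not
(3,5)1 2/4 not
(3,6)2 1/3 not
(4,0)1 1/1 satisfied
(4,1)1 2/2 satisfied
(4,3)1 1/2 not
(4,5)1 1/2 not
Unsatisfied: (0,0), (0,3), (0,4), (0,6), (1,0), (1,1), (1,2), (1,4), (1,5), (1,6), (2,4), (2,5), (3,3), (3,5), (3,6), (4,3), (4,5) — 17 in total.

17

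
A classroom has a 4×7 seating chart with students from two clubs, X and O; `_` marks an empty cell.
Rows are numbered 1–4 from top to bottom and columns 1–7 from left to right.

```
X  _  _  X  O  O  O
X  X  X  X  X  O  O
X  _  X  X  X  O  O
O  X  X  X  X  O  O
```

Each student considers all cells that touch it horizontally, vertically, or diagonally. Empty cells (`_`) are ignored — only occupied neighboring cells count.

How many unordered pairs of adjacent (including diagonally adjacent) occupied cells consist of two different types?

Scan each occupied cell's neighbors to the right and below (and the two forward diagonals) so each pair is counted once.
From row 1: 4 unlike of 16 pairs (running 4/16).
From row 2: 3 unlike of 22 pairs (running 7/38).
From row 3: 4 unlike of 20 pairs (running 11/58).
From row 4: 2 unlike of 6 pairs (running 13/64).
Total adjacent occupied pairs: 64; unlike-type pairs: 13.

13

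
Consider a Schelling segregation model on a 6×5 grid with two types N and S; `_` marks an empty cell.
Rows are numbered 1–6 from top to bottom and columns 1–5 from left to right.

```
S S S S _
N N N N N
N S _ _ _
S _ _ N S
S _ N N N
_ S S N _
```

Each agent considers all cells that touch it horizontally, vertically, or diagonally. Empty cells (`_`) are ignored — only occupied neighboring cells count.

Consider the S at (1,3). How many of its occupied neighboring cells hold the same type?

2

Occupied neighbors of (1,3): (1,2)=S, (1,4)=S, (2,2)=N, (2,3)=N, (2,4)=N.
Same type (S): 2 of 5.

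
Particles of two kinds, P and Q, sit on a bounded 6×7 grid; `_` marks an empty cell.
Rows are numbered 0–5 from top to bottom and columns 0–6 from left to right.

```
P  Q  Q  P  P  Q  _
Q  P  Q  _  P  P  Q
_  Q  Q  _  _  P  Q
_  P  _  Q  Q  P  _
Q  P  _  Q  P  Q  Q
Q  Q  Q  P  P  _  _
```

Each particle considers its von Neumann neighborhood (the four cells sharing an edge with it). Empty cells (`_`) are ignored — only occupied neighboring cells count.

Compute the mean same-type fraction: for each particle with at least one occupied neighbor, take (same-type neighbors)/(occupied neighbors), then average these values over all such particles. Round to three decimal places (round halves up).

0.508

Row 0: (0,0)P 0/2 · (0,1)Q 1/3 · (0,2)Q 2/3 · (0,3)P 1/2 · (0,4)P 2/3 · (0,5)Q 0/2
Row 1: (1,0)Q 0/2 · (1,1)P 0/4 · (1,2)Q 2/3 · (1,4)P 2/2 · (1,5)P 2/4 · (1,6)Q 1/2
Row 2: (2,1)Q 1/3 · (2,2)Q 2/2 · (2,5)P 2/3 · (2,6)Q 1/2
Row 3: (3,1)P 1/2 · (3,3)Q 2/2 · (3,4)Q 1/3 · (3,5)P 1/3
Row 4: (4,0)Q 1/2 · (4,1)P 1/3 · (4,3)Q 1/3 · (4,4)P 1/4 · (4,5)Q 1/3 · (4,6)Q 1/1
Row 5: (5,0)Q 2/2 · (5,1)Q 2/3 · (5,2)Q 1/2 · (5,3)P 1/3 · (5,4)P 2/2
Sum over 31 particles: 0/2 + 1/3 + 2/3 + 1/2 + 2/3 + 0/2 + 0/2 + 0/4 + 2/3 + 2/2 + 2/4 + 1/2 + 1/3 + 2/2 + 2/3 + 1/2 + 1/2 + 2/2 + 1/3 + 1/3 + 1/2 + 1/3 + 1/3 + 1/4 + 1/3 + 1/1 + 2/2 + 2/3 + 1/2 + 1/3 + 2/2 = 63/4; mean = 63/4 ÷ 31 = 63/124 = 0.508064… → 0.508.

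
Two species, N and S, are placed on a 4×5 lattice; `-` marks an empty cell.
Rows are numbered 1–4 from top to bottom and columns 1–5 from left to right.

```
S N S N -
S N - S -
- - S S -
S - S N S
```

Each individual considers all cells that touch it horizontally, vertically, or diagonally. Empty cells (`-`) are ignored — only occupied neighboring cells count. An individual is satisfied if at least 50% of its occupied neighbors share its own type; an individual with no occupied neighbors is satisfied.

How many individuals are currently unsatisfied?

7

Row 1: (1,1)S 1/3 ✗ · (1,2)N 1/4 ✗ · (1,3)S 1/4 ✗ · (1,4)N 0/2 ✗
Row 2: (2,1)S 1/3 ✗ · (2,2)N 1/5 ✗ · (2,4)S 3/4 ✓
Row 3: (3,3)S 3/5 ✓ · (3,4)S 4/5 ✓
Row 4: (4,1)S 0/0 ✓ · (4,3)S 2/3 ✓ · (4,4)N 0/4 ✗ · (4,5)S 1/2 ✓
Unsatisfied: (1,1), (1,2), (1,3), (1,4), (2,1), (2,2), (4,4) — 7 in total.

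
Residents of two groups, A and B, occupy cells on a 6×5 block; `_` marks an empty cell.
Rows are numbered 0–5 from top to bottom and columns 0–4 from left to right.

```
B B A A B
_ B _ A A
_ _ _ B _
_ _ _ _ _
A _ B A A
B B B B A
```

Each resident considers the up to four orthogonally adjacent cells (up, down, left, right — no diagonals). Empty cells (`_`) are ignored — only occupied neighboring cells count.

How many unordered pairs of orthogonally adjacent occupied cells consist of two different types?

8

Scan each occupied cell's neighbors to the right and below so each pair is counted once.
Row 0: B(0,0)–B(0,1)= B(0,1)–A(0,2)≠ B(0,1)–B(1,1)= A(0,2)–A(0,3)= A(0,3)–B(0,4)≠ A(0,3)–A(1,3)= B(0,4)–A(1,4)≠  → 3/7 unlike.
Row 1: A(1,3)–A(1,4)= A(1,3)–B(2,3)≠  → 1/2 unlike.
Row 4: A(4,0)–B(5,0)≠ B(4,2)–A(4,3)≠ B(4,2)–B(5,2)= A(4,3)–A(4,4)= A(4,3)–B(5,3)≠ A(4,4)–A(5,4)=  → 3/6 unlike.
Row 5: B(5,0)–B(5,1)= B(5,1)–B(5,2)= B(5,2)–B(5,3)= B(5,3)–A(5,4)≠  → 1/4 unlike.
Total adjacent occupied pairs: 19; unlike-type pairs: 8.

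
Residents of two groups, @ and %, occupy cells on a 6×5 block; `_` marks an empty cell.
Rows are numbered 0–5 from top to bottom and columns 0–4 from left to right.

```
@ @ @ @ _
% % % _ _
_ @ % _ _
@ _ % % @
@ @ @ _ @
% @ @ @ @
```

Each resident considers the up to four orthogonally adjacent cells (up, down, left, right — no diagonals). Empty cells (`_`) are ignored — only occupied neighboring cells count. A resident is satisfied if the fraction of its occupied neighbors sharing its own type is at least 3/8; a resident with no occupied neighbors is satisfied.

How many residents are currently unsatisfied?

(0,0)@ 1/2 satisfied
(0,1)@ 2/3 satisfied
(0,2)@ 2/3 satisfied
(0,3)@ 1/1 satisfied
(1,0)% 1/2 satisfied
(1,1)% 2/4 satisfied
(1,2)% 2/3 satisfied
(2,1)@ 0/2 not
(2,2)% 2/3 satisfied
(3,0)@ 1/1 satisfied
(3,2)% 2/3 satisfied
(3,3)% 1/2 satisfied
(3,4)@ 1/2 satisfied
(4,0)@ 2/3 satisfied
(4,1)@ 3/3 satisfied
(4,2)@ 2/3 satisfied
(4,4)@ 2/2 satisfied
(5,0)% 0/2 not
(5,1)@ 2/3 satisfied
(5,2)@ 3/3 satisfied
(5,3)@ 2/2 satisfied
(5,4)@ 2/2 satisfied
Unsatisfied: (2,1), (5,0) — 2 in total.

2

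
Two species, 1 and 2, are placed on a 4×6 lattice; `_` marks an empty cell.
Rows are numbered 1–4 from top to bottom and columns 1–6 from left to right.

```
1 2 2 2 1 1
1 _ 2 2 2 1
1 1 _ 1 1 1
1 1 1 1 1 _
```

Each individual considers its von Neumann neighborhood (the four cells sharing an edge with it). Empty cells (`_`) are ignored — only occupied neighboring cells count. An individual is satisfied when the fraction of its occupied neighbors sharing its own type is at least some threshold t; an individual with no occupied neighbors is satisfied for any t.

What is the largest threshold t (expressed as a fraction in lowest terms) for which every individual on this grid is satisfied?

1/4

Row 1: (1,1)1 1/2 · (1,2)2 1/2 · (1,3)2 3/3 · (1,4)2 2/3 · (1,5)1 1/3 · (1,6)1 2/2
Row 2: (2,1)1 2/2 · (2,3)2 2/2 · (2,4)2 3/4 · (2,5)2 1/4 · (2,6)1 2/3
Row 3: (3,1)1 3/3 · (3,2)1 2/2 · (3,4)1 2/3 · (3,5)1 3/4 · (3,6)1 2/2
Row 4: (4,1)1 2/2 · (4,2)1 3/3 · (4,3)1 2/2 · (4,4)1 3/3 · (4,5)1 2/2
The smallest same-type fraction is 1/4 at (2,5), which reduces to 1/4. Any threshold above that leaves this individual unsatisfied.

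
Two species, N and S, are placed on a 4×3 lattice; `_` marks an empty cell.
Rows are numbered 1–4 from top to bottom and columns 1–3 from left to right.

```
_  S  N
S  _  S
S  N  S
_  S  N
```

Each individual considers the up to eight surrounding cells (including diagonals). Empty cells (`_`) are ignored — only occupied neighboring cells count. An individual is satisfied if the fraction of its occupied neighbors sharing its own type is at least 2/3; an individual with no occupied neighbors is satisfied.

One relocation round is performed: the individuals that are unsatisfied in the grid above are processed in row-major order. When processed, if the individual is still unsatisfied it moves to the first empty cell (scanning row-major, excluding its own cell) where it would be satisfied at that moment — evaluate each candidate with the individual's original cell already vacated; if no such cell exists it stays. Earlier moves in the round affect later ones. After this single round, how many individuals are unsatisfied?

Initially unsatisfied (in order): (1,3), (2,3), (3,2), (3,3), (4,2), (4,3).
  (1,3): no empty cell satisfies it; stays.
  (2,3) → (1,1).
  (3,2): no empty cell satisfies it; stays.
  (3,3) → (2,2).
  (4,2): no empty cell satisfies it; stays.
  (4,3): no empty cell satisfies it; stays.
Resulting grid:
S S N
S S _
S N _
_ S N
Unsatisfied now: (1,3), (3,2), (4,2), (4,3).

4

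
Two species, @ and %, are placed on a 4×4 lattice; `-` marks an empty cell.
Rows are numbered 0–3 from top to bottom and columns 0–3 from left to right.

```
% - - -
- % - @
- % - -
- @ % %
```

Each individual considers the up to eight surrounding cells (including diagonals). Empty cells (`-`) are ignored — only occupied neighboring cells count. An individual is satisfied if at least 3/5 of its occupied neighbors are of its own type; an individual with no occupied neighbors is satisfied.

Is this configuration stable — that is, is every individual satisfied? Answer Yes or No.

No

Row 0: (0,0)% 1/1 satisfied
Row 1: (1,1)% 2/2 satisfied · (1,3)@ 0/0 satisfied
Row 2: (2,1)% 2/3 satisfied
Row 3: (3,1)@ 0/2 not · (3,2)% 2/3 satisfied · (3,3)% 1/1 satisfied
For instance (3,1) has only 0/2 same-type neighbors, below 3/5.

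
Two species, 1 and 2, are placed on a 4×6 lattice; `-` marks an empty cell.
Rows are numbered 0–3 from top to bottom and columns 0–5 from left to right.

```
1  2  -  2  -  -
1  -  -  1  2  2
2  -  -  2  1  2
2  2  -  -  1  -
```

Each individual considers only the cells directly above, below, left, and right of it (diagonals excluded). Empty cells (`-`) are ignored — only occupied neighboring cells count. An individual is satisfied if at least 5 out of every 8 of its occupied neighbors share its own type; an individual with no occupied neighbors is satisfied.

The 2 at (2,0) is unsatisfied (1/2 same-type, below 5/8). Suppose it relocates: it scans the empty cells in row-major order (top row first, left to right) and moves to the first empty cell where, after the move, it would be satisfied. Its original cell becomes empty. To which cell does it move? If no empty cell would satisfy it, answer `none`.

Vacating (2,0). Empty cells in order:
  (0,2): 2/2 same-type → satisfied — stop here.

(0,2)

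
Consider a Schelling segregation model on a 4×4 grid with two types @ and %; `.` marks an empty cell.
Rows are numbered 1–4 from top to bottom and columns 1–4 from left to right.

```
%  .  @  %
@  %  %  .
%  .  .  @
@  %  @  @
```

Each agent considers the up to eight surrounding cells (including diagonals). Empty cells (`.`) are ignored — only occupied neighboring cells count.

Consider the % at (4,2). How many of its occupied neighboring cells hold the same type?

1

Occupied neighbors of (4,2): (3,1)=%, (4,1)=@, (4,3)=@.
Same type (%): 1 of 3.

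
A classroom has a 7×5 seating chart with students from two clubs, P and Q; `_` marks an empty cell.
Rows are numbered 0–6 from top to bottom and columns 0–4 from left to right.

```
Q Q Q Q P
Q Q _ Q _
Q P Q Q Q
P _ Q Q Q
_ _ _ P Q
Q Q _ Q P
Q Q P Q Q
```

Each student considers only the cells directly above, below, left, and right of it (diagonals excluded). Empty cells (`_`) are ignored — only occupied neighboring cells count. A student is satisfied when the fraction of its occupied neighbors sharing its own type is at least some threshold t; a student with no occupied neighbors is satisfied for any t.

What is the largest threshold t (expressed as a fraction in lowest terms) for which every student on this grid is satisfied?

0/1

(0,0)Q 2/2
(0,1)Q 3/3
(0,2)Q 2/2
(0,3)Q 2/3
(0,4)P 0/1
(1,0)Q 3/3
(1,1)Q 2/3
(1,3)Q 2/2
(2,0)Q 1/3
(2,1)P 0/3
(2,2)Q 2/3
(2,3)Q 4/4
(2,4)Q 2/2
(3,0)P 0/1
(3,2)Q 2/2
(3,3)Q 3/4
(3,4)Q 3/3
(4,3)P 0/3
(4,4)Q 1/3
(5,0)Q 2/2
(5,1)Q 2/2
(5,3)Q 1/3
(5,4)P 0/3
(6,0)Q 2/2
(6,1)Q 2/3
(6,2)P 0/2
(6,3)Q 2/3
(6,4)Q 1/2
The smallest same-type fraction is 0/1 at (0,4), which reduces to 0/1. Any threshold above that leaves this student unsatisfied.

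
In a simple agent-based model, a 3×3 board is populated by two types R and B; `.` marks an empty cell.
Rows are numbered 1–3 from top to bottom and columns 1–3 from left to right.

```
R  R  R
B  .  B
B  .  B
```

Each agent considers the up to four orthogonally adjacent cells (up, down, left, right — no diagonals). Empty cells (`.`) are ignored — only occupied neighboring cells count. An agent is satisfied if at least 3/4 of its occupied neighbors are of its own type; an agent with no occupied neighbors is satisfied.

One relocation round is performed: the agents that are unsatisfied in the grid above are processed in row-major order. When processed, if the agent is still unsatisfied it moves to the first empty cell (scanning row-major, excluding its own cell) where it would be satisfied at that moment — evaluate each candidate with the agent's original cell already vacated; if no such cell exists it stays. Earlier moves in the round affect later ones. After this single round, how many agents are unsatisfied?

2

Initially unsatisfied (in order): (1,1), (1,3), (2,1), (2,3).
  (1,1): no empty cell satisfies it; stays.
  (1,3): no empty cell satisfies it; stays.
  (2,1) → (3,2).
  (2,3): no empty cell satisfies it; stays.
Resulting grid:
R R R
. . B
B B B
Unsatisfied now: (1,3), (2,3).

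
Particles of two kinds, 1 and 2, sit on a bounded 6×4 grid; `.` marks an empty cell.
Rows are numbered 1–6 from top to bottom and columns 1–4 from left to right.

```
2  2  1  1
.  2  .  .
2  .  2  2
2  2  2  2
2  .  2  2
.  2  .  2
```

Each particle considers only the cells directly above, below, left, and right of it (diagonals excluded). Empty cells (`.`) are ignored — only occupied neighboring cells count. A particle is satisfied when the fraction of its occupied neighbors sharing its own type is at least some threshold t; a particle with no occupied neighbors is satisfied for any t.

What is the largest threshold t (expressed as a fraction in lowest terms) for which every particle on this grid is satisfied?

Row 1: (1,1)2 1/1 · (1,2)2 2/3 · (1,3)1 1/2 · (1,4)1 1/1
Row 2: (2,2)2 1/1
Row 3: (3,1)2 1/1 · (3,3)2 2/2 · (3,4)2 2/2
Row 4: (4,1)2 3/3 · (4,2)2 2/2 · (4,3)2 4/4 · (4,4)2 3/3
Row 5: (5,1)2 1/1 · (5,3)2 2/2 · (5,4)2 3/3
Row 6: (6,2)2 — no occupied neighbors · (6,4)2 1/1
The smallest same-type fraction is 1/2 at (1,3), which reduces to 1/2. Any threshold above that leaves this particle unsatisfied.

1/2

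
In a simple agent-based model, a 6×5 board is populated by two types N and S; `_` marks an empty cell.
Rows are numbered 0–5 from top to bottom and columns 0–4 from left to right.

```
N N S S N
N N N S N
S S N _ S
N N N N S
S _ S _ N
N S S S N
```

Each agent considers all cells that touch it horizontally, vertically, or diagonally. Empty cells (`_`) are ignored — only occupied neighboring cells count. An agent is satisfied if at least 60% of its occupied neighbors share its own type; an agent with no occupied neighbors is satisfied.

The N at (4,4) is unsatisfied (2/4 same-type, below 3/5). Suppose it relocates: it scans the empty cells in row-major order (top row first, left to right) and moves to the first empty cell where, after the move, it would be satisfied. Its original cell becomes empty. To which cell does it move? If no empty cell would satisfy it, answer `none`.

(2,3)

Vacating (4,4). Empty cells in order:
  (2,3): 5/8 same-type → satisfied — stop here.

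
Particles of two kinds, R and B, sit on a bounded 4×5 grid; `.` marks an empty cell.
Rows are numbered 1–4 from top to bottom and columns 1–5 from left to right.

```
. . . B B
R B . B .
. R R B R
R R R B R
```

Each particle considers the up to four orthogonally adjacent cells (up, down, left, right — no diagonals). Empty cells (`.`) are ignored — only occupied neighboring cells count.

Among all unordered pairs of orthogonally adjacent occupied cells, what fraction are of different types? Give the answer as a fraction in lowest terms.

3/8

Scan each occupied cell's neighbors to the right and below so each pair is counted once.
From row 1: 0 unlike of 2 pairs (running 0/2).
From row 2: 2 unlike of 3 pairs (running 2/5).
From row 3: 2 unlike of 7 pairs (running 4/12).
From row 4: 2 unlike of 4 pairs (running 6/16).
Total adjacent occupied pairs: 16; unlike-type pairs: 6.
6/16 reduces to 3/8.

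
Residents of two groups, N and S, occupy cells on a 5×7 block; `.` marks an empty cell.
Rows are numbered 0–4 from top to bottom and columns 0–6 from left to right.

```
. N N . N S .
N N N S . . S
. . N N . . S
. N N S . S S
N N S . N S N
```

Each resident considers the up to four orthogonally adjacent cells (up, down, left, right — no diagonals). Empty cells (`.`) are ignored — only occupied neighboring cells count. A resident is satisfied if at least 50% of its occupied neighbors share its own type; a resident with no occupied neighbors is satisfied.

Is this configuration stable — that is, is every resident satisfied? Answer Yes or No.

(0,1)N 2/2 satisfied
(0,2)N 2/2 satisfied
(0,4)N 0/1 not
(0,5)S 0/1 not
(1,0)N 1/1 satisfied
(1,1)N 3/3 satisfied
(1,2)N 3/4 satisfied
(1,3)S 0/2 not
(1,6)S 1/1 satisfied
(2,2)N 3/3 satisfied
(2,3)N 1/3 not
(2,6)S 2/2 satisfied
(3,1)N 2/2 satisfied
(3,2)N 2/4 satisfied
(3,3)S 0/2 not
(3,5)S 2/2 satisfied
(3,6)S 2/3 satisfied
(4,0)N 1/1 satisfied
(4,1)N 2/3 satisfied
(4,2)S 0/2 not
(4,4)N 0/1 not
(4,5)S 1/3 not
(4,6)N 0/2 not
For instance (0,4) has only 0/1 same-type neighbors, below 1/2.

No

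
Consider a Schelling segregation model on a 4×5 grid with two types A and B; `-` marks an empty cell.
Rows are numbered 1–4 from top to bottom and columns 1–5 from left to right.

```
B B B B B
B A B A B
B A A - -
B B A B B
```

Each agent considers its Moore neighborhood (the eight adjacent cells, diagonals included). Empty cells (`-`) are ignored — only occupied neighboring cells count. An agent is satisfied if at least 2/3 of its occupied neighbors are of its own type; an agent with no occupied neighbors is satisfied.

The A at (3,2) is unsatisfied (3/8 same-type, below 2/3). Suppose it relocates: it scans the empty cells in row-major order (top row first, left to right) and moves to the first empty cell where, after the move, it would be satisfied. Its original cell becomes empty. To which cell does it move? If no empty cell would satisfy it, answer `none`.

Vacating (3,2). Empty cells in order:
  (3,4): 3/7 same-type → still unsatisfied.
  (3,5): 1/4 same-type → still unsatisfied.

none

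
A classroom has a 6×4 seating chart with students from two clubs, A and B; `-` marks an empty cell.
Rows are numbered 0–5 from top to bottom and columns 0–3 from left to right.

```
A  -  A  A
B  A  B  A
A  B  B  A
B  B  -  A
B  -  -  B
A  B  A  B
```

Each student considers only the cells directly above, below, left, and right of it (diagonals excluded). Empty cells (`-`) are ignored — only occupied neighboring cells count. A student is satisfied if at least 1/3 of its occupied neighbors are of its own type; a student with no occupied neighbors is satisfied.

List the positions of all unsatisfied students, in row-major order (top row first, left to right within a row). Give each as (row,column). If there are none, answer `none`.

(0,0), (1,0), (1,1), (1,2), (2,0), (5,0), (5,1), (5,2)

(0,0)A 0/1 unhappy
(0,2)A 1/2 ok
(0,3)A 2/2 ok
(1,0)B 0/3 unhappy
(1,1)A 0/3 unhappy
(1,2)B 1/4 unhappy
(1,3)A 2/3 ok
(2,0)A 0/3 unhappy
(2,1)B 2/4 ok
(2,2)B 2/3 ok
(2,3)A 2/3 ok
(3,0)B 2/3 ok
(3,1)B 2/2 ok
(3,3)A 1/2 ok
(4,0)B 1/2 ok
(4,3)B 1/2 ok
(5,0)A 0/2 unhappy
(5,1)B 0/2 unhappy
(5,2)A 0/2 unhappy
(5,3)B 1/2 ok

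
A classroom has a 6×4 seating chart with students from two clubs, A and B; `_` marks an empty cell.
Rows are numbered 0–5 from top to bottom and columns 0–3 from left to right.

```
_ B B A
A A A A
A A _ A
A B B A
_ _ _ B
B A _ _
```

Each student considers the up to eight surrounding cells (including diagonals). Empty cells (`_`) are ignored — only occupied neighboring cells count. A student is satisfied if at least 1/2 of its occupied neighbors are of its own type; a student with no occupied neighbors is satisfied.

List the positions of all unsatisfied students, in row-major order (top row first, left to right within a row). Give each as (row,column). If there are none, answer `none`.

(0,1)B 1/4 not
(0,2)B 1/5 not
(0,3)A 2/3 satisfied
(1,0)A 3/4 satisfied
(1,1)A 4/6 satisfied
(1,2)A 5/7 satisfied
(1,3)A 3/4 satisfied
(2,0)A 4/5 satisfied
(2,1)A 5/7 satisfied
(2,3)A 3/4 satisfied
(3,0)A 2/3 satisfied
(3,1)B 1/4 not
(3,2)B 2/5 not
(3,3)A 1/3 not
(4,3)B 1/2 satisfied
(5,0)B 0/1 not
(5,1)A 0/1 not

(0,1), (0,2), (3,1), (3,2), (3,3), (5,0), (5,1)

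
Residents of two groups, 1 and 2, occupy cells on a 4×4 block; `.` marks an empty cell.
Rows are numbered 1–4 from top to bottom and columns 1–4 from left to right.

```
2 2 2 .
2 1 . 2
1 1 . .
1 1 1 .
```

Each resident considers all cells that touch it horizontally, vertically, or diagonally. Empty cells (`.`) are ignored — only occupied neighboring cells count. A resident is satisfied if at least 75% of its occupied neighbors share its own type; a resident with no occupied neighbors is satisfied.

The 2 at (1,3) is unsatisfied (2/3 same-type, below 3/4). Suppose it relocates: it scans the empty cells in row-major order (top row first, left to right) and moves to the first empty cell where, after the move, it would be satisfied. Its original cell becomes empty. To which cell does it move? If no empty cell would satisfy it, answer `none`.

Vacating (1,3). Empty cells in order:
  (1,4): 1/1 same-type → satisfied — stop here.

(1,4)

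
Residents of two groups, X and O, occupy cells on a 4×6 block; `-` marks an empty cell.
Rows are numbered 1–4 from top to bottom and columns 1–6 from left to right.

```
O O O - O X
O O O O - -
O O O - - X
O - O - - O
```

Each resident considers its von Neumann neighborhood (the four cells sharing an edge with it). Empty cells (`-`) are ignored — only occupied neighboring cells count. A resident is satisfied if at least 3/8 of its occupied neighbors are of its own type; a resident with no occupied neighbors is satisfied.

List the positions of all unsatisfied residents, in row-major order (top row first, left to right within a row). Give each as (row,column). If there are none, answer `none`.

(1,1)O 2/2 ✓
(1,2)O 3/3 ✓
(1,3)O 2/2 ✓
(1,5)O 0/1 ✗
(1,6)X 0/1 ✗
(2,1)O 3/3 ✓
(2,2)O 4/4 ✓
(2,3)O 4/4 ✓
(2,4)O 1/1 ✓
(3,1)O 3/3 ✓
(3,2)O 3/3 ✓
(3,3)O 3/3 ✓
(3,6)X 0/1 ✗
(4,1)O 1/1 ✓
(4,3)O 1/1 ✓
(4,6)O 0/1 ✗

(1,5), (1,6), (3,6), (4,6)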